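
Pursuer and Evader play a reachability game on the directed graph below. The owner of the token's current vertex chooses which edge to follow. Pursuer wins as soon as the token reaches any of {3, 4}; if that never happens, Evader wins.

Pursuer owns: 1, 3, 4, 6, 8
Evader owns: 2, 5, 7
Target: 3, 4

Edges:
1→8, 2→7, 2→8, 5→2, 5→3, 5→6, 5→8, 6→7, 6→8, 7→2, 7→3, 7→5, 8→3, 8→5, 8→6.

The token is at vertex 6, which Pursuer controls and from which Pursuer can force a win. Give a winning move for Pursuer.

A0 = {3, 4}
A1: add {8} — 8 (Pursuer) has 8→3.
A2: add {1, 6} — 1 (Pursuer) has 1→8; 6 (Pursuer) has 6→8.
A3 = A2; e.g. 2 (Evader) can still go to 7. Fixed point.
From 6, successor 8 is in the attractor (rank 1); the other successor 7 is not.

8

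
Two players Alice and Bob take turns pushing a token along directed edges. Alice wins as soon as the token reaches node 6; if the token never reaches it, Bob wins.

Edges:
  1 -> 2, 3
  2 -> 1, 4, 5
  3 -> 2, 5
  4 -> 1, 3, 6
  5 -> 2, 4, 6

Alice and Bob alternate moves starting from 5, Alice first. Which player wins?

Alice

Track states (vertex, player-to-move).
A0 = {(6,Alice), (6,Bob)}
A1: add {(4,Alice), (5,Alice)}.
(5,Alice) ∈ A1 ⇒ Alice forces the target.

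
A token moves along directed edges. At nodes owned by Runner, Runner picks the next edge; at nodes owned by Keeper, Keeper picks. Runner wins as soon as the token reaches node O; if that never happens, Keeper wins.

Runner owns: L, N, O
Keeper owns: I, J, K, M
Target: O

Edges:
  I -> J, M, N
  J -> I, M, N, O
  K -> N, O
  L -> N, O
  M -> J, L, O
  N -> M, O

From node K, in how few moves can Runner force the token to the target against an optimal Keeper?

A0 = {O}
A1: add {L, N} — L (Runner) has L→O; N (Runner) has N→O.
A2: add {K} — K (Keeper): all of {N, O} already in.
A3 = A2; e.g. I (Keeper) can still go to J. Fixed point.
K enters the attractor at level 2, so Runner can force the target in 2 moves from there.

2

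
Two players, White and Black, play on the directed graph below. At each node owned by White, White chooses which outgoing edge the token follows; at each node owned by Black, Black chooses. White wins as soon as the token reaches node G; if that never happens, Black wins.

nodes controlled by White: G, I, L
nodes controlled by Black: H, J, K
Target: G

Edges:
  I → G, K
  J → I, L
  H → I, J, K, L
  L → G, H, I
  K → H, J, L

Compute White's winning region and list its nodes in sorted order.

A0 = {G}
A1: add {I, L} — I (White) has I→G; L (White) has L→G.
A2: add {J} — J (Black): all of {I, L} already in.
A3 = A2; e.g. H (Black) can still go to K. Fixed point.
White's winning region = {G, I, J, L}.

G, I, J, L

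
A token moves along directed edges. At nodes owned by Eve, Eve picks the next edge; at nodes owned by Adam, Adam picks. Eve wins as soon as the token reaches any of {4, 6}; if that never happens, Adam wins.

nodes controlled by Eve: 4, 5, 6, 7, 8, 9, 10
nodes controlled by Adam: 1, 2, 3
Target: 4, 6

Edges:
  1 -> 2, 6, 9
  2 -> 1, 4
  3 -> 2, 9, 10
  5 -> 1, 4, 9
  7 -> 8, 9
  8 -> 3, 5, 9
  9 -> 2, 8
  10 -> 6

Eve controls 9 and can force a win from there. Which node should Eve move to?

A0 = {4, 6}
A1: add {5, 10} — 5 (Eve) has 5→4; 10 (Eve) has 10→6.
A2: add {8} — 8 (Eve) has 8→5.
A3: add {7, 9} — 7 (Eve) has 7→8; 9 (Eve) has 9→8.
A4 = A3; e.g. 1 (Adam) can still go to 2. Fixed point.
From 9, successor 8 is in the attractor (rank 2); the other successor 2 is not.

8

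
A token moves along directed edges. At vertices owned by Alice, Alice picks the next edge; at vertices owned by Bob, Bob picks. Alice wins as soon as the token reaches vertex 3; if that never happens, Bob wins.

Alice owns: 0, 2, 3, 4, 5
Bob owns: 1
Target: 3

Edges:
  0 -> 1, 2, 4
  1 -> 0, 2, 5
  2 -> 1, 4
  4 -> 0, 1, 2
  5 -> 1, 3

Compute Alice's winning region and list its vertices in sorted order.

3, 5

A0 = {3}
A1: add {5} — 5 (Alice) has 5→3.
A2 = A1; e.g. 0 (Alice) has no edge into A1. Fixed point.
Alice's winning region = {3, 5}.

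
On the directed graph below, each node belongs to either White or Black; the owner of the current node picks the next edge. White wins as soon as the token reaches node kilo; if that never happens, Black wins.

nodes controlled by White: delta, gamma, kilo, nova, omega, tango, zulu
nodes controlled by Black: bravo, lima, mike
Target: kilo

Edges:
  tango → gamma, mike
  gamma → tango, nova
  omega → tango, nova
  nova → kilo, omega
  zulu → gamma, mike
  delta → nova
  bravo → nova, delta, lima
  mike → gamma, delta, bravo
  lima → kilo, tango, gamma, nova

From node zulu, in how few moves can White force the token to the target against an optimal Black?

3

A0 = {kilo}
A1: add {nova} — nova (White) has nova→kilo.
A2: add {delta, gamma, omega} — gamma (White) has gamma→nova; omega (White) has omega→nova; delta (White) has delta→nova.
A3: add {tango, zulu} — tango (White) has tango→gamma; zulu (White) has zulu→gamma.
zulu enters the attractor at level 3, so White can force the target in 3 moves from there.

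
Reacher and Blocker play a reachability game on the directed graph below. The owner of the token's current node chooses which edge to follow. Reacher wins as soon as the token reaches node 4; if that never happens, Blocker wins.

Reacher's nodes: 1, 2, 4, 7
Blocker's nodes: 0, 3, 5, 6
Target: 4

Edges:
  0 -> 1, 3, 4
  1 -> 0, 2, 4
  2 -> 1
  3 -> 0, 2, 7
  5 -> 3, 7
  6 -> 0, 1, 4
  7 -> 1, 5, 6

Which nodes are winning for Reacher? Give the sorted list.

1, 2, 4, 7

A0 = {4}
A1: add {1} — 1 (Reacher) has 1→4.
A2: add {2, 7} — 2 (Reacher) has 2→1; 7 (Reacher) has 7→1.
A3 = A2; e.g. 0 (Blocker) can still go to 3. Fixed point.
Reacher's winning region = {1, 2, 4, 7}.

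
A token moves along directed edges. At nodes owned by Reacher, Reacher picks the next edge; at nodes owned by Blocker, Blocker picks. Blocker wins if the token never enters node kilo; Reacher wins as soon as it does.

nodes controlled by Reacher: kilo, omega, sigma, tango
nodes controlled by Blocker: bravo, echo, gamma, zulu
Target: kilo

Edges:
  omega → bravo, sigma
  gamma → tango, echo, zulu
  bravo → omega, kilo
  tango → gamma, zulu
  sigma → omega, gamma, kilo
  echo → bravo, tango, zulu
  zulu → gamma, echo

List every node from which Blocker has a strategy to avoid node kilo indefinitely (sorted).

echo, gamma, tango, zulu

A0 = {kilo}
A1: add {sigma} — sigma (Reacher) has sigma→kilo.
A2: add {omega} — omega (Reacher) has omega→sigma.
A3: add {bravo} — bravo (Blocker): all of {omega, kilo} already in.
A4 = A3; e.g. gamma (Blocker) can still go to tango. Fixed point.
Reacher's attractor = {bravo, kilo, omega, sigma}; Blocker avoids the target exactly from the complement.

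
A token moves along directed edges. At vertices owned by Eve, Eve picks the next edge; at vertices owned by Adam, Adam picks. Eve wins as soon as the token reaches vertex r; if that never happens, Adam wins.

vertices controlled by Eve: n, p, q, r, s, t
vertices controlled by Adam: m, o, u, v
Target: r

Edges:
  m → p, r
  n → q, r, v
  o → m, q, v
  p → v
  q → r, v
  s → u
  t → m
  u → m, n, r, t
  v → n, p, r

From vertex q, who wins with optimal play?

Eve

A0 = {r}
A1: add {n, q} — n (Eve) has n→r; q (Eve) has q→r.
A2 = A1; e.g. m (Adam) can still go to p. Fixed point.
q ∈ A1, so Eve can force the target.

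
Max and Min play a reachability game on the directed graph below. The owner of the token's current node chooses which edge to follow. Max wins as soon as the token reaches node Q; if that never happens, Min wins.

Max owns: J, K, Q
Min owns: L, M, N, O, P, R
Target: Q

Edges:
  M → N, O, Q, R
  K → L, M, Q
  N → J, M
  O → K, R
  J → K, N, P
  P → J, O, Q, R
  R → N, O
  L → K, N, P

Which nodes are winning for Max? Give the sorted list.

A0 = {Q}
A1: add {K} — K (Max) has K→Q.
A2: add {J} — J (Max) has J→K.
A3 = A2; e.g. L (Min) can still go to N. Fixed point.
Max's winning region = {J, K, Q}.

J, K, Q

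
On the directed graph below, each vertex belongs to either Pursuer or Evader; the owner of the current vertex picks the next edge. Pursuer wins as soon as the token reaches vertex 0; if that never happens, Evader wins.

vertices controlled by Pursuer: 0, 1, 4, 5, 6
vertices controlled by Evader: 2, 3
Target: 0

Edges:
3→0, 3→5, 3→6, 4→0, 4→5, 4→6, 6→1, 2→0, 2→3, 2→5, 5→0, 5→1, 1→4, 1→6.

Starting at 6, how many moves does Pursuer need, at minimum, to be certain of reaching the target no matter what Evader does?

A0 = {0}
A1: add {4, 5} — 4 (Pursuer) has 4→0; 5 (Pursuer) has 5→0.
A2: add {1} — 1 (Pursuer) has 1→4.
A3: add {6} — 6 (Pursuer) has 6→1.
6 enters the attractor at level 3, so Pursuer can force the target in 3 moves from there.

3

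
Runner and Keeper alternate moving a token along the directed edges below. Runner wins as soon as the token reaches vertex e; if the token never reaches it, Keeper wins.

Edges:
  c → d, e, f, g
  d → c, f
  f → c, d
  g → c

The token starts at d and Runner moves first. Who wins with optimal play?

Keeper

Track states (vertex, player-to-move).
A0 = {(e,Runner), (e,Keeper)}
A1: add {(c,Runner)}.
A2: add {(g,Keeper)}.
A3 = A2; e.g. (c,Keeper) stays out. (d,Runner) never enters ⇒ Keeper avoids the target.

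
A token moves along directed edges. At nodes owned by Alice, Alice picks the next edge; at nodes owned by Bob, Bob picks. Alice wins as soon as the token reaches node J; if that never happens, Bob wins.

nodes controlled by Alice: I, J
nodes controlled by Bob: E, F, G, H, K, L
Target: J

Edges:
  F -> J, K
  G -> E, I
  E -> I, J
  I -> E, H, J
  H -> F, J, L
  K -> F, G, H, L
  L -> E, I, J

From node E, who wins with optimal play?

A0 = {J}
A1: add {I} — I (Alice) has I→J.
A2: add {E} — E (Bob): all of {I, J} already in.
E ∈ A2, so Alice can force the target.

Alice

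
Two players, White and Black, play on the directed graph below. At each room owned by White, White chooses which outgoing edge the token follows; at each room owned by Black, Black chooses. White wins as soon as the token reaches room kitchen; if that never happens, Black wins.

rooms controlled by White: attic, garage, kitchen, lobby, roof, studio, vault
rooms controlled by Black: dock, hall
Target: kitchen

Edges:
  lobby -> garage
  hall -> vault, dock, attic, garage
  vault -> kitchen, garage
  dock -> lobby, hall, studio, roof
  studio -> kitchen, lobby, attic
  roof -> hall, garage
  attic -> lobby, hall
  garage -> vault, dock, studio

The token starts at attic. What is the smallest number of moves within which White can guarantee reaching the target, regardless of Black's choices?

A0 = {kitchen}
A1: add {studio, vault} — vault (White) has vault→kitchen; studio (White) has studio→kitchen.
A2: add {garage} — garage (White) has garage→vault.
A3: add {lobby, roof} — lobby (White) has lobby→garage; roof (White) has roof→garage.
A4: add {attic} — attic (White) has attic→lobby.
A5 = A4; e.g. hall (Black) can still go to dock. Fixed point.
attic enters the attractor at level 4, so White can force the target in 4 moves from there.

4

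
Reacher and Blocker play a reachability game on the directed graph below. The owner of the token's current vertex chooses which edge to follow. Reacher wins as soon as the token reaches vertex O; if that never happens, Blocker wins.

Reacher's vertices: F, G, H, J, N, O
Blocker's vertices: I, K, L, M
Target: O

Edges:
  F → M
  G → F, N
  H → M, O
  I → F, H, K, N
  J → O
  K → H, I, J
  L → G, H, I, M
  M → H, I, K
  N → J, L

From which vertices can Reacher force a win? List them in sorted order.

G, H, J, N, O

A0 = {O}
A1: add {H, J} — H (Reacher) has H→O; J (Reacher) has J→O.
A2: add {N} — N (Reacher) has N→J.
A3: add {G} — G (Reacher) has G→N.
A4 = A3; e.g. F (Reacher) has no edge into A3. Fixed point.
Reacher's winning region = {G, H, J, N, O}.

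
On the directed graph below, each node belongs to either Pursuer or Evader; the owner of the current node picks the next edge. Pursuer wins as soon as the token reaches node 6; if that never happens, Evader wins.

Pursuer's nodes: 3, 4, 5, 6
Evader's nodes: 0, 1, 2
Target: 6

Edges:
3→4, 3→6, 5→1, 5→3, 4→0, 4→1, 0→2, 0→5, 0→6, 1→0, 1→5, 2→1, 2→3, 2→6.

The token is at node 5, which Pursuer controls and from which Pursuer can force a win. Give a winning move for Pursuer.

3

A0 = {6}
A1: add {3} — 3 (Pursuer) has 3→6.
A2: add {5} — 5 (Pursuer) has 5→3.
A3 = A2; e.g. 0 (Evader) can still go to 2. Fixed point.
From 5, successor 3 is in the attractor (rank 1); the other successor 1 is not.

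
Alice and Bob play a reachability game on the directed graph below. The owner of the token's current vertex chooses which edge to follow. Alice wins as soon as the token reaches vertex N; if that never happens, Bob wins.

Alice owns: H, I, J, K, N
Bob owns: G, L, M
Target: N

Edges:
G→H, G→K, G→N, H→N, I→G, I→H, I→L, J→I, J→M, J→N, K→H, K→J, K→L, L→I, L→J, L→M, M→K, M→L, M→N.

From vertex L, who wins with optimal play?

Bob

A0 = {N}
A1: add {H, J} — H (Alice) has H→N; J (Alice) has J→N.
A2: add {I, K} — I (Alice) has I→H; K (Alice) has K→H.
A3: add {G} — G (Bob): all of {H, K, N} already in.
A4 = A3; e.g. L (Bob) can still go to M. Fixed point.
L never enters the attractor, so Bob can avoid the target forever.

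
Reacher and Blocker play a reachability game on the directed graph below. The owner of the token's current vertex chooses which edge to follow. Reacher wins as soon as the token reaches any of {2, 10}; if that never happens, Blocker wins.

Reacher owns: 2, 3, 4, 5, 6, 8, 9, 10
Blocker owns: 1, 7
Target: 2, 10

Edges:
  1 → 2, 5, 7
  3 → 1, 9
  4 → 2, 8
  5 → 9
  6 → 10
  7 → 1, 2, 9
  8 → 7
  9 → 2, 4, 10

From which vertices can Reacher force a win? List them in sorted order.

A0 = {2, 10}
A1: add {4, 6, 9} — 4 (Reacher) has 4→2; 6 (Reacher) has 6→10; 9 (Reacher) has 9→2.
A2: add {3, 5} — 3 (Reacher) has 3→9; 5 (Reacher) has 5→9.
A3 = A2; e.g. 1 (Blocker) can still go to 7. Fixed point.
Reacher's winning region = {2, 3, 4, 5, 6, 9, 10}.

2, 3, 4, 5, 6, 9, 10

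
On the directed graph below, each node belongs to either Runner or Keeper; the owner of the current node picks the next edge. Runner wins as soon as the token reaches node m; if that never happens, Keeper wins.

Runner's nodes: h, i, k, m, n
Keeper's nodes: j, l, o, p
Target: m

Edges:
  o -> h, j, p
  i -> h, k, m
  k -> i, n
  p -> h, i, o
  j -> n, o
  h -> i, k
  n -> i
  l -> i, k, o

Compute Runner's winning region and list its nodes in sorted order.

h, i, k, m, n

A0 = {m}
A1: add {i} — i (Runner) has i→m.
A2: add {h, k, n} — h (Runner) has h→i; k (Runner) has k→i; n (Runner) has n→i.
A3 = A2; e.g. j (Keeper) can still go to o. Fixed point.
Runner's winning region = {h, i, k, m, n}.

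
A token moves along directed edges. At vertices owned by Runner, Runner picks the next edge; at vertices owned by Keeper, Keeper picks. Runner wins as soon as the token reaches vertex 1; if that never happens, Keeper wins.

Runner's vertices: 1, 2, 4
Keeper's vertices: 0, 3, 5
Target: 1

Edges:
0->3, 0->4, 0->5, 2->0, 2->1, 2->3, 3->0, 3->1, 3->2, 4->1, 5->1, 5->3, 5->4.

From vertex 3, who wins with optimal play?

A0 = {1}
A1: add {2, 4} — 2 (Runner) has 2→1; 4 (Runner) has 4→1.
A2 = A1; e.g. 0 (Keeper) can still go to 3. Fixed point.
3 never enters the attractor, so Keeper can avoid the target forever.

Keeper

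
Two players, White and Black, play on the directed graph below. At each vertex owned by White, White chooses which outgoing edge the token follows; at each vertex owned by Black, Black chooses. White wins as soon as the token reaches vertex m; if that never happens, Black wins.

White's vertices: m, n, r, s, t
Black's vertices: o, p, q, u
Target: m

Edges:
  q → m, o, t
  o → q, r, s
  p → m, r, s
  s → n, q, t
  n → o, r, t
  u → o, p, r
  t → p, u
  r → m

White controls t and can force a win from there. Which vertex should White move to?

A0 = {m}
A1: add {r} — r (White) has r→m.
A2: add {n} — n (White) has n→r.
A3: add {s} — s (White) has s→n.
A4: add {p} — p (Black): all of {m, r, s} already in.
A5: add {t} — t (White) has t→p.
A6 = A5; e.g. o (Black) can still go to q. Fixed point.
From t, successor p is in the attractor (rank 4); the other successor u is not.

p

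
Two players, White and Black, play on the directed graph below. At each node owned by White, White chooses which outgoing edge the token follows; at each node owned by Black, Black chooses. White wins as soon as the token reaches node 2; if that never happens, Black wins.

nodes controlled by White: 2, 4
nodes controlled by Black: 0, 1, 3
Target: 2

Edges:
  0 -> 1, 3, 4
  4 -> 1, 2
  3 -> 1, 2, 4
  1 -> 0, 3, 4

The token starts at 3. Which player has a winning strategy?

Black

A0 = {2}
A1: add {4} — 4 (White) has 4→2.
A2 = A1; e.g. 0 (Black) can still go to 1. Fixed point.
3 never enters the attractor, so Black can avoid the target forever.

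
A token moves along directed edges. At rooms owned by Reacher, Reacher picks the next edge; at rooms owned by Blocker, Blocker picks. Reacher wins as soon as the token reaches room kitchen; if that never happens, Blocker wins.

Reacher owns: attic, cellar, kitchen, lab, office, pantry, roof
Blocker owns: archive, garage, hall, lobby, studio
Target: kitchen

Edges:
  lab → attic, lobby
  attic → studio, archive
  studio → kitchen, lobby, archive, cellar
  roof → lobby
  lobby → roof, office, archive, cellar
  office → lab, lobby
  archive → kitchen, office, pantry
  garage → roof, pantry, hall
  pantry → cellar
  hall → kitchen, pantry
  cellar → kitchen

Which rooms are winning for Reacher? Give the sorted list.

A0 = {kitchen}
A1: add {cellar} — cellar (Reacher) has cellar→kitchen.
A2: add {pantry} — pantry (Reacher) has pantry→cellar.
A3: add {hall} — hall (Blocker): all of {kitchen, pantry} already in.
A4 = A3; e.g. lab (Reacher) has no edge into A3. Fixed point.
Reacher's winning region = {cellar, hall, kitchen, pantry}.

cellar, hall, kitchen, pantry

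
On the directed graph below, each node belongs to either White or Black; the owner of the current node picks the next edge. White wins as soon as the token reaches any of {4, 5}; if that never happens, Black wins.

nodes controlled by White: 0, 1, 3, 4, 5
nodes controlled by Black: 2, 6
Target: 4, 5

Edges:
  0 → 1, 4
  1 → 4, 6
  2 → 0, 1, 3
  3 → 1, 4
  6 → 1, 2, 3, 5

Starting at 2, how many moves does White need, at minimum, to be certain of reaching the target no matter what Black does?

2

A0 = {4, 5}
A1: add {0, 1, 3} — 0 (White) has 0→4; 1 (White) has 1→4; 3 (White) has 3→4.
A2: add {2} — 2 (Black): all of {0, 1, 3} already in.
2 enters the attractor at level 2, so White can force the target in 2 moves from there.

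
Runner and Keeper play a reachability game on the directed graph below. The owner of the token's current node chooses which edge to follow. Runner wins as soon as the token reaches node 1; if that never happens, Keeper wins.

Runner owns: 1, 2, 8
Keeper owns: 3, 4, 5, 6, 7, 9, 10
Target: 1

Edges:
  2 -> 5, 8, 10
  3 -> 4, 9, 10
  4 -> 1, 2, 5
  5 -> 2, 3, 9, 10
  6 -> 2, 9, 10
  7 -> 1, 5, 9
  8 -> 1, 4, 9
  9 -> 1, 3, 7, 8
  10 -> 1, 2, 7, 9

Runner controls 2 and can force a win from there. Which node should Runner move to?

8

A0 = {1}
A1: add {8} — 8 (Runner) has 8→1.
A2: add {2} — 2 (Runner) has 2→8.
A3 = A2; e.g. 3 (Keeper) can still go to 4. Fixed point.
From 2, successor 8 is in the attractor (rank 1); the other successors 5, 10 are not.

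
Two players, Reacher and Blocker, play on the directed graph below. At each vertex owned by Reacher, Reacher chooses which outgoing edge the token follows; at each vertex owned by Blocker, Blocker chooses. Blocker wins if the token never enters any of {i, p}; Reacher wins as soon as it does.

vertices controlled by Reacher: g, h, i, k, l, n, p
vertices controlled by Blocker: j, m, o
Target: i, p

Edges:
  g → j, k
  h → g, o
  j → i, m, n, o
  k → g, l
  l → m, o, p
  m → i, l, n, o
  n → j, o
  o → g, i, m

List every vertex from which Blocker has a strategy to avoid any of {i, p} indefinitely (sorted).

A0 = {i, p}
A1: add {l} — l (Reacher) has l→p.
A2: add {k} — k (Reacher) has k→l.
A3: add {g} — g (Reacher) has g→k.
A4: add {h} — h (Reacher) has h→g.
A5 = A4; e.g. j (Blocker) can still go to m. Fixed point.
Reacher's attractor = {g, h, i, k, l, p}; Blocker avoids the target exactly from the complement.

j, m, n, o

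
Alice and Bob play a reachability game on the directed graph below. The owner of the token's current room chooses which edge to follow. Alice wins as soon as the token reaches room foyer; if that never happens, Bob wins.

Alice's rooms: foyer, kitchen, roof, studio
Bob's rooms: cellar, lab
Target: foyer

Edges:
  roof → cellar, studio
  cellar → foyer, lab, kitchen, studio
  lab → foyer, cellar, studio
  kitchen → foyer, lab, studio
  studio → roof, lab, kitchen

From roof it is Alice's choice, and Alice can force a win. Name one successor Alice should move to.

studio

A0 = {foyer}
A1: add {kitchen} — kitchen (Alice) has kitchen→foyer.
A2: add {studio} — studio (Alice) has studio→kitchen.
A3: add {roof} — roof (Alice) has roof→studio.
A4 = A3; e.g. cellar (Bob) can still go to lab. Fixed point.
From roof, successor studio is in the attractor (rank 2); the other successor cellar is not.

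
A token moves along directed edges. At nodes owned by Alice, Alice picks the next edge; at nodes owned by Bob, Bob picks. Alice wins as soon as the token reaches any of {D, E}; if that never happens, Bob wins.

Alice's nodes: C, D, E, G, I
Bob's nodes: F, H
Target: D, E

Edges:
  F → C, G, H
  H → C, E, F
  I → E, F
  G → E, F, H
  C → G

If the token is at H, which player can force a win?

Bob

A0 = {D, E}
A1: add {G, I} — G (Alice) has G→E; I (Alice) has I→E.
A2: add {C} — C (Alice) has C→G.
A3 = A2; e.g. F (Bob) can still go to H. Fixed point.
H never enters the attractor, so Bob can avoid the target forever.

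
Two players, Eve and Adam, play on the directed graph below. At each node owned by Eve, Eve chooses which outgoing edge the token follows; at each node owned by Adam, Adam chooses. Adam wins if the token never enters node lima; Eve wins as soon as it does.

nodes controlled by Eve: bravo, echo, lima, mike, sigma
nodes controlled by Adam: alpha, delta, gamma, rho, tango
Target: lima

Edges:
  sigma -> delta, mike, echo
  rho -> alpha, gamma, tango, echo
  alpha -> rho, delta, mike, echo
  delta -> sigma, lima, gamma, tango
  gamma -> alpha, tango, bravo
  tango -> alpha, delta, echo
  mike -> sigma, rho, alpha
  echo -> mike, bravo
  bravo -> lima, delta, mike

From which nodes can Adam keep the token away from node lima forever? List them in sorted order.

alpha, delta, gamma, rho, tango

A0 = {lima}
A1: add {bravo} — bravo (Eve) has bravo→lima.
A2: add {echo} — echo (Eve) has echo→bravo.
A3: add {sigma} — sigma (Eve) has sigma→echo.
A4: add {mike} — mike (Eve) has mike→sigma.
A5 = A4; e.g. rho (Adam) can still go to alpha. Fixed point.
Eve's attractor = {bravo, echo, lima, mike, sigma}; Adam avoids the target exactly from the complement.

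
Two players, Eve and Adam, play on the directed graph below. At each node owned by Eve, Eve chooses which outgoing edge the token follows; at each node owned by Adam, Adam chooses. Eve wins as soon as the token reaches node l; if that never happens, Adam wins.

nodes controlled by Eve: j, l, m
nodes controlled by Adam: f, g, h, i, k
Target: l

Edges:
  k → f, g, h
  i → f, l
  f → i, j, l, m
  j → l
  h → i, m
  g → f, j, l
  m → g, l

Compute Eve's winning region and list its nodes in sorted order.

j, l, m

A0 = {l}
A1: add {j, m} — j (Eve) has j→l; m (Eve) has m→l.
A2 = A1; e.g. f (Adam) can still go to i. Fixed point.
Eve's winning region = {j, l, m}.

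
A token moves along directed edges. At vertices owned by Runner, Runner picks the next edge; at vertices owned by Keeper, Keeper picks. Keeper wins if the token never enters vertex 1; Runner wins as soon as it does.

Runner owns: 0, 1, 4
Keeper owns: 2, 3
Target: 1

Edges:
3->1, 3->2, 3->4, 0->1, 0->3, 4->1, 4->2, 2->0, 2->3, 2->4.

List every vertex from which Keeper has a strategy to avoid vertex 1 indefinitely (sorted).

2, 3

A0 = {1}
A1: add {0, 4} — 0 (Runner) has 0→1; 4 (Runner) has 4→1.
A2 = A1; e.g. 2 (Keeper) can still go to 3. Fixed point.
Runner's attractor = {0, 1, 4}; Keeper avoids the target exactly from the complement.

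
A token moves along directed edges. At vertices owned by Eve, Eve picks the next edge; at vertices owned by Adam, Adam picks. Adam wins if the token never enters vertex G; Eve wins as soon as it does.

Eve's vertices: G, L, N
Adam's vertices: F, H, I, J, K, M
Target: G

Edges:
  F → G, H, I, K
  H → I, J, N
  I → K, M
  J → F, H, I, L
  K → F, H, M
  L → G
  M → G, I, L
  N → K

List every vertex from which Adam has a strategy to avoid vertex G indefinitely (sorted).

F, H, I, J, K, M, N

A0 = {G}
A1: add {L} — L (Eve) has L→G.
A2 = A1; e.g. F (Adam) can still go to H. Fixed point.
Eve's attractor = {G, L}; Adam avoids the target exactly from the complement.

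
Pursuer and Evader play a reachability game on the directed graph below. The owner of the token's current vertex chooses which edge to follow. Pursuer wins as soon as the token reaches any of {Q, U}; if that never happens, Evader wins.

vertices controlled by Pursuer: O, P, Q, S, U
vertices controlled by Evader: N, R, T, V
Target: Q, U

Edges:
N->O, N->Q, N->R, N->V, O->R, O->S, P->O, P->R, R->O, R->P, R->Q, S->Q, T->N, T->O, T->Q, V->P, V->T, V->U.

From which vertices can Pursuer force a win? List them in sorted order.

O, P, Q, R, S, U

A0 = {Q, U}
A1: add {S} — S (Pursuer) has S→Q.
A2: add {O} — O (Pursuer) has O→S.
A3: add {P} — P (Pursuer) has P→O.
A4: add {R} — R (Evader): all of {O, P, Q} already in.
A5 = A4; e.g. N (Evader) can still go to V. Fixed point.
Pursuer's winning region = {O, P, Q, R, S, U}.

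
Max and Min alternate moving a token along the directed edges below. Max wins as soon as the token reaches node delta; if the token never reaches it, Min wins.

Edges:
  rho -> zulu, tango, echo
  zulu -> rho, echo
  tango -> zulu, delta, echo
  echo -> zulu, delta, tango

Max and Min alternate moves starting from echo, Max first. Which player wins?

Track states (vertex, player-to-move).
A0 = {(delta,Max), (delta,Min)}
A1: add {(tango,Max), (echo,Max)}.
(echo,Max) ∈ A1 ⇒ Max forces the target.

Max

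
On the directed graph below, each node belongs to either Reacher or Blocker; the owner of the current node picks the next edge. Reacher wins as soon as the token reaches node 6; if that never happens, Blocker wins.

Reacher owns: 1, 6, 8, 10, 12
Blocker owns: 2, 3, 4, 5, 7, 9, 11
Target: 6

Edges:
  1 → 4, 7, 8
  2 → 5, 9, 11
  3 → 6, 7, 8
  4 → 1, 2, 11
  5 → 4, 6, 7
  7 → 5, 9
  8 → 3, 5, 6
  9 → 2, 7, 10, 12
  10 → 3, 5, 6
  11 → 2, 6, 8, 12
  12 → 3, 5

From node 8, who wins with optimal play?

Reacher

A0 = {6}
A1: add {8, 10} — 8 (Reacher) has 8→6; 10 (Reacher) has 10→6.
8 ∈ A1, so Reacher can force the target.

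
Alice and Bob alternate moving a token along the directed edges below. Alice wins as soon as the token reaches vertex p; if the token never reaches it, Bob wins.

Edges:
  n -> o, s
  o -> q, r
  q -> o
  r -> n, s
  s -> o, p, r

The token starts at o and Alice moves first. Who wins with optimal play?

Track states (vertex, player-to-move).
A0 = {(p,Alice), (p,Bob)}
A1: add {(s,Alice)}.
A2 = A1; e.g. (n,Alice) stays out. (o,Alice) never enters ⇒ Bob avoids the target.

Bob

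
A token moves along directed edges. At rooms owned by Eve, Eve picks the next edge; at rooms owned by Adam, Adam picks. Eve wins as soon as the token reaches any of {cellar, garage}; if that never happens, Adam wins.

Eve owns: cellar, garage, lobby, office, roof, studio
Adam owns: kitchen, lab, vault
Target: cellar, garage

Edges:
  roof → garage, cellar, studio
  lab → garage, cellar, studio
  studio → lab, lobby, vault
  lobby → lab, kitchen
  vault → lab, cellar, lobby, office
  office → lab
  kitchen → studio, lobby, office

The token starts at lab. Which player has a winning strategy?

A0 = {cellar, garage}
A1: add {roof} — roof (Eve) has roof→garage.
A2 = A1; e.g. lab (Adam) can still go to studio. Fixed point.
lab never enters the attractor, so Adam can avoid the target forever.

Adam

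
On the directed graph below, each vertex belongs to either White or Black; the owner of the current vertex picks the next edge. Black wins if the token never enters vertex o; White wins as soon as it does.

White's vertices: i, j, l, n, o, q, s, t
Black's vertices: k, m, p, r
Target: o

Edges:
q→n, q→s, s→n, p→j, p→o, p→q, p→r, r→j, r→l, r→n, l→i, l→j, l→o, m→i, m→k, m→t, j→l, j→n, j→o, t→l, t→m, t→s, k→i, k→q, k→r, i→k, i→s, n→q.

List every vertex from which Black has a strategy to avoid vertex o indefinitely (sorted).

i, k, m, n, p, q, r, s

A0 = {o}
A1: add {j, l} — j (White) has j→o; l (White) has l→o.
A2: add {t} — t (White) has t→l.
A3 = A2; e.g. i (White) has no edge into A2. Fixed point.
White's attractor = {j, l, o, t}; Black avoids the target exactly from the complement.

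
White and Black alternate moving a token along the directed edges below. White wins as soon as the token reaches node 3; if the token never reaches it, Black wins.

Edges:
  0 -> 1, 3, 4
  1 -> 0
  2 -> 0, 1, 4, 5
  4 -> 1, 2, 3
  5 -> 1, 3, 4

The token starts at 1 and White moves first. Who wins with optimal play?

Track states (vertex, player-to-move).
A0 = {(3,White), (3,Black)}
A1: add {(0,White), (4,White), (5,White)}.
A2: add {(1,Black)}.
A3: add {(2,White)}.
A4 = A3; e.g. (0,Black) stays out. (1,White) never enters ⇒ Black avoids the target.

Black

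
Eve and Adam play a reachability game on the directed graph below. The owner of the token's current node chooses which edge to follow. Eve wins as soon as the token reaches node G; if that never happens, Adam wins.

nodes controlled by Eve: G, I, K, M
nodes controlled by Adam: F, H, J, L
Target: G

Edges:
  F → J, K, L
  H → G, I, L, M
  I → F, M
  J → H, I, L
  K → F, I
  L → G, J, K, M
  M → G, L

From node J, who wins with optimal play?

A0 = {G}
A1: add {M} — M (Eve) has M→G.
A2: add {I} — I (Eve) has I→M.
A3: add {K} — K (Eve) has K→I.
A4 = A3; e.g. F (Adam) can still go to J. Fixed point.
J never enters the attractor, so Adam can avoid the target forever.

Adam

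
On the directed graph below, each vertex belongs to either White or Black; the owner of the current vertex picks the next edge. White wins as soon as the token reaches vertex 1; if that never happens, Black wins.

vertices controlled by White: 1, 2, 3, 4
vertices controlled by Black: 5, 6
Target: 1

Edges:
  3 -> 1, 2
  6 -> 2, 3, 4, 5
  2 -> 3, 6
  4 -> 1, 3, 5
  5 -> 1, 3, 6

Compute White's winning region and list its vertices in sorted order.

1, 2, 3, 4

A0 = {1}
A1: add {3, 4} — 3 (White) has 3→1; 4 (White) has 4→1.
A2: add {2} — 2 (White) has 2→3.
A3 = A2; e.g. 5 (Black) can still go to 6. Fixed point.
White's winning region = {1, 2, 3, 4}.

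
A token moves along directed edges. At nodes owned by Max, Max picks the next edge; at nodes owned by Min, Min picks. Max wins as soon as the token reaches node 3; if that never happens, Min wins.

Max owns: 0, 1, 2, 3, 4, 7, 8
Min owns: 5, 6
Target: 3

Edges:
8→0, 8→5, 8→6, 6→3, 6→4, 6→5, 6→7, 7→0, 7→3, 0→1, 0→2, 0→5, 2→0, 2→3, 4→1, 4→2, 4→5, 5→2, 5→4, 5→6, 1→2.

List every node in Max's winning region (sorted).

A0 = {3}
A1: add {2, 7} — 2 (Max) has 2→3; 7 (Max) has 7→3.
A2: add {0, 1, 4} — 0 (Max) has 0→2; 1 (Max) has 1→2; 4 (Max) has 4→2.
A3: add {8} — 8 (Max) has 8→0.
A4 = A3; e.g. 5 (Min) can still go to 6. Fixed point.
Max's winning region = {0, 1, 2, 3, 4, 7, 8}.

0, 1, 2, 3, 4, 7, 8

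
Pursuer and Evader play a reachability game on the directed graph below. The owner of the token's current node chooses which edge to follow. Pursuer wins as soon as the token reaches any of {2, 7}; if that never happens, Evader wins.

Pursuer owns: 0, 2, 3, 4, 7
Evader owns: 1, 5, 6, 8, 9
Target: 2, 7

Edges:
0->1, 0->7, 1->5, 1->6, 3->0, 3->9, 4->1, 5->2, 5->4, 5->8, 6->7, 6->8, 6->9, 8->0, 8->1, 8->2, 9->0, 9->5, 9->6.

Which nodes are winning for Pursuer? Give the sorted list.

A0 = {2, 7}
A1: add {0} — 0 (Pursuer) has 0→7.
A2: add {3} — 3 (Pursuer) has 3→0.
A3 = A2; e.g. 1 (Evader) can still go to 5. Fixed point.
Pursuer's winning region = {0, 2, 3, 7}.

0, 2, 3, 7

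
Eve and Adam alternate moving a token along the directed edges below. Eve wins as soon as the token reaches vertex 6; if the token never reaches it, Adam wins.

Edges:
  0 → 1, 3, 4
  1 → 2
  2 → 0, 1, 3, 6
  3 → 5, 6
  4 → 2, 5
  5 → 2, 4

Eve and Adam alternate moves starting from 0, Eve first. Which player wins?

Eve

Track states (vertex, player-to-move).
A0 = {(6,Eve), (6,Adam)}
A1: add {(2,Eve), (3,Eve)}.
A2: add {(1,Adam)}.
A3: add {(0,Eve)}.
(0,Eve) ∈ A3 ⇒ Eve forces the target.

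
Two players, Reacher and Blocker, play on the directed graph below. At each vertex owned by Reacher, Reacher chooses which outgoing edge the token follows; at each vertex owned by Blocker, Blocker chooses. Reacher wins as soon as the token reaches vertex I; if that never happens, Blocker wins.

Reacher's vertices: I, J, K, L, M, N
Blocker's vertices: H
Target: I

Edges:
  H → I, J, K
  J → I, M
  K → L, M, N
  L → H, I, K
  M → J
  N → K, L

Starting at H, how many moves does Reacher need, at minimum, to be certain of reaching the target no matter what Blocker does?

A0 = {I}
A1: add {J, L} — J (Reacher) has J→I; L (Reacher) has L→I.
A2: add {K, M, N} — K (Reacher) has K→L; M (Reacher) has M→J; N (Reacher) has N→L.
A3: add {H} — H (Blocker): all of {I, J, K} already in.
A3 = all vertices. Fixed point.
H enters the attractor at level 3, so Reacher can force the target in 3 moves from there.

3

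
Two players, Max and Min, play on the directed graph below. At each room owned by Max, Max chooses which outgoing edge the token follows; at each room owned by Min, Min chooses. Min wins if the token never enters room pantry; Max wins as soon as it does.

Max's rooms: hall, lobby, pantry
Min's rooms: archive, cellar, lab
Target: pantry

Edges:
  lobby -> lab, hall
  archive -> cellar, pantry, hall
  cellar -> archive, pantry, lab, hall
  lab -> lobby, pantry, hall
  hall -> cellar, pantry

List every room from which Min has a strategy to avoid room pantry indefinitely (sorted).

archive, cellar

A0 = {pantry}
A1: add {hall} — hall (Max) has hall→pantry.
A2: add {lobby} — lobby (Max) has lobby→hall.
A3: add {lab} — lab (Min): all of {lobby, pantry, hall} already in.
A4 = A3; e.g. archive (Min) can still go to cellar. Fixed point.
Max's attractor = {hall, lab, lobby, pantry}; Min avoids the target exactly from the complement.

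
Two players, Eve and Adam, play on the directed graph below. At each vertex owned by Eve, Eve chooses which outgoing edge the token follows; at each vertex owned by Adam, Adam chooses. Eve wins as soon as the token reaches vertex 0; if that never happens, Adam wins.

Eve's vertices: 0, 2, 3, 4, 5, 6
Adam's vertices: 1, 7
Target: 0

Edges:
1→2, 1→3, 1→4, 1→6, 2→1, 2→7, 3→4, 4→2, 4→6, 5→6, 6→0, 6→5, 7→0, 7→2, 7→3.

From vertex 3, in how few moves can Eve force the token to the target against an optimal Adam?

A0 = {0}
A1: add {6} — 6 (Eve) has 6→0.
A2: add {4, 5} — 4 (Eve) has 4→6; 5 (Eve) has 5→6.
A3: add {3} — 3 (Eve) has 3→4.
A4 = A3; e.g. 1 (Adam) can still go to 2. Fixed point.
3 enters the attractor at level 3, so Eve can force the target in 3 moves from there.

3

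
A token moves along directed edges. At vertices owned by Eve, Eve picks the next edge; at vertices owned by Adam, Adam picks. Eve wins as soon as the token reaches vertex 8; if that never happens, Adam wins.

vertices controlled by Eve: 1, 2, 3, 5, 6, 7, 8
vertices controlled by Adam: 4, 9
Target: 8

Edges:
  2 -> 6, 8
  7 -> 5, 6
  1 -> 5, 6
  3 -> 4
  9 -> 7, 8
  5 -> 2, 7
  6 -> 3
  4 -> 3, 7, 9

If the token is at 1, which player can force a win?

A0 = {8}
A1: add {2} — 2 (Eve) has 2→8.
A2: add {5} — 5 (Eve) has 5→2.
A3: add {1, 7} — 1 (Eve) has 1→5; 7 (Eve) has 7→5.
1 ∈ A3, so Eve can force the target.

Eve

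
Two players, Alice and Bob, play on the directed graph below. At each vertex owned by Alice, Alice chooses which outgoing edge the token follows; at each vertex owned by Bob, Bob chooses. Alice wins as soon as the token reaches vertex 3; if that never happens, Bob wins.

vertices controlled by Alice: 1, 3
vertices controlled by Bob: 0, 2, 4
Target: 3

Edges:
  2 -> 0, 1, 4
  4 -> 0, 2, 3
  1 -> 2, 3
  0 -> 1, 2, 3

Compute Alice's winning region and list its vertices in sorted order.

A0 = {3}
A1: add {1} — 1 (Alice) has 1→3.
A2 = A1; e.g. 0 (Bob) can still go to 2. Fixed point.
Alice's winning region = {1, 3}.

1, 3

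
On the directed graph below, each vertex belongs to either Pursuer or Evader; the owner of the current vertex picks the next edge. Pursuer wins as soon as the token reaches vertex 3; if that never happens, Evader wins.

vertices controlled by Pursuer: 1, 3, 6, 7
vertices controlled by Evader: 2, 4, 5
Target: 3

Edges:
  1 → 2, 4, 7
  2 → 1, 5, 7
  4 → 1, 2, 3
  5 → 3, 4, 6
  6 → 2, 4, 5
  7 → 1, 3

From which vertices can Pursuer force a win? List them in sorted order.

1, 3, 7

A0 = {3}
A1: add {7} — 7 (Pursuer) has 7→3.
A2: add {1} — 1 (Pursuer) has 1→7.
A3 = A2; e.g. 2 (Evader) can still go to 5. Fixed point.
Pursuer's winning region = {1, 3, 7}.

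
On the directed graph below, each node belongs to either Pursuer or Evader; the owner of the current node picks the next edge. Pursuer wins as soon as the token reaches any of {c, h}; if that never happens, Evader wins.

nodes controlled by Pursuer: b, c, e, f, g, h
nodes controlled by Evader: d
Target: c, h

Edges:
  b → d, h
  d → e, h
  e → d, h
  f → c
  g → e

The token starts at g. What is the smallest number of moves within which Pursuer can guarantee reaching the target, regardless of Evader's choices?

A0 = {c, h}
A1: add {b, e, f} — b (Pursuer) has b→h; e (Pursuer) has e→h; f (Pursuer) has f→c.
A2: add {d, g} — d (Evader): all of {e, h} already in; g (Pursuer) has g→e.
A2 = all vertices. Fixed point.
g enters the attractor at level 2, so Pursuer can force the target in 2 moves from there.

2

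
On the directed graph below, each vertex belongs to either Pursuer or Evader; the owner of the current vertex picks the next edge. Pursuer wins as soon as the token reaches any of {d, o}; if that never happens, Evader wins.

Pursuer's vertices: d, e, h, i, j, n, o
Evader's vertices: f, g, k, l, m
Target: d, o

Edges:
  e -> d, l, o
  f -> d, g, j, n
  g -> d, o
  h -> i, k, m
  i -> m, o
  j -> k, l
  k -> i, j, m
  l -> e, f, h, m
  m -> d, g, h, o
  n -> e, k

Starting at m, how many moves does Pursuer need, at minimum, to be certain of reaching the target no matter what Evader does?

3

A0 = {d, o}
A1: add {e, g, i} — e (Pursuer) has e→d; g (Evader): all of {d, o} already in; i (Pursuer) has i→o.
A2: add {h, n} — h (Pursuer) has h→i; n (Pursuer) has n→e.
A3: add {m} — m (Evader): all of {d, g, h, o} already in.
A4 = A3; e.g. f (Evader) can still go to j. Fixed point.
m enters the attractor at level 3, so Pursuer can force the target in 3 moves from there.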